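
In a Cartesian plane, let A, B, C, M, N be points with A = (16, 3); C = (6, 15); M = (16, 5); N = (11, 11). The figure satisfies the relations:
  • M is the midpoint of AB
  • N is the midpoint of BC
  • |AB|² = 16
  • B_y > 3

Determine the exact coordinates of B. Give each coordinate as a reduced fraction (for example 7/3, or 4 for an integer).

B = (16, 7)

1. B_x = 16  [B = 2·M−A = 2·(16, 5)−(16, 3)]
2. B_y = 7  [B = 2·M−A = 2·(16, 5)−(16, 3)]
   so B = (16, 7)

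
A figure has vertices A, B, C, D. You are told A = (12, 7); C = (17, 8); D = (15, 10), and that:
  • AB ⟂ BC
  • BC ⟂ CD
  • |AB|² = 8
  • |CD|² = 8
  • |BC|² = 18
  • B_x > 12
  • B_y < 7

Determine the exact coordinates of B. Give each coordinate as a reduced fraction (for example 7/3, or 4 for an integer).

B = (14, 5)

1. B_x = 14  [[BC ⟂ CD ⇒ 2x-2y-18=0] ∩ [|B−(12, 7)|²=8]]
2. B_y = 5  [[BC ⟂ CD ⇒ 2x-2y-18=0] ∩ [|B−(12, 7)|²=8]]
   so B = (14, 5)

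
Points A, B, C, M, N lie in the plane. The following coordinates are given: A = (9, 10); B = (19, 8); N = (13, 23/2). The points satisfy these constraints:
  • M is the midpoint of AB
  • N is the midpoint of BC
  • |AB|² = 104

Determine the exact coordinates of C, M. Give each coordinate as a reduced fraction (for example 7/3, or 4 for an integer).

C = (7, 15)
M = (14, 9)

1. M_x = 14  [2·M = A+B = (9, 10)+(19, 8)]
2. M_y = 9  [2·M = A+B = (9, 10)+(19, 8)]
   so M = (14, 9)
3. C_x = 7  [C = 2·N−B = 2·(13, 23/2)−(19, 8)]
4. C_y = 15  [C = 2·N−B = 2·(13, 23/2)−(19, 8)]
   so C = (7, 15)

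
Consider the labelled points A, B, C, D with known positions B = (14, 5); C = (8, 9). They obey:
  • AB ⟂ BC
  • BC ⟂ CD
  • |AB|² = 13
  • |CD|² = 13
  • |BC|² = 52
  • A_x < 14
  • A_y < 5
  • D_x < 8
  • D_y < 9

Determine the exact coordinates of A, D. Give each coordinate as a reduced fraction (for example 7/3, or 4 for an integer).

A = (12, 2)
D = (6, 6)

1. A_x = 12  [[AB ⟂ BC ⇒ 6x-4y-64=0] ∩ [|A−(14, 5)|²=13]]
2. A_y = 2  [[AB ⟂ BC ⇒ 6x-4y-64=0] ∩ [|A−(14, 5)|²=13]]
   so A = (12, 2)
3. D_x = 6  [[BC ⟂ CD ⇒ -6x+4y+12=0] ∩ [|D−(8, 9)|²=13]]
4. D_y = 6  [[BC ⟂ CD ⇒ -6x+4y+12=0] ∩ [|D−(8, 9)|²=13]]
   so D = (6, 6)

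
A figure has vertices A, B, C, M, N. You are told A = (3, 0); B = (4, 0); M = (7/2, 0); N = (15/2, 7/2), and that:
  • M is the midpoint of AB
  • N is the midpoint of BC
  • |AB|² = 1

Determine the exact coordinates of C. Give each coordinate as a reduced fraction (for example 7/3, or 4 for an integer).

C = (11, 7)

1. C_x = 11  [C = 2·N−B = 2·(15/2, 7/2)−(4, 0)]
2. C_y = 7  [C = 2·N−B = 2·(15/2, 7/2)−(4, 0)]
   so C = (11, 7)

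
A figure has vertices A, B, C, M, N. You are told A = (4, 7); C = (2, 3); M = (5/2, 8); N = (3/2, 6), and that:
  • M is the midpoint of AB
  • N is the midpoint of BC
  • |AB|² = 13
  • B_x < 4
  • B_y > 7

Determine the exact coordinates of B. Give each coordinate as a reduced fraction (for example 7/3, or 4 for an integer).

1. B_x = 1  [B = 2·M−A = 2·(5/2, 8)−(4, 7)]
2. B_y = 9  [B = 2·M−A = 2·(5/2, 8)−(4, 7)]
   so B = (1, 9)

B = (1, 9)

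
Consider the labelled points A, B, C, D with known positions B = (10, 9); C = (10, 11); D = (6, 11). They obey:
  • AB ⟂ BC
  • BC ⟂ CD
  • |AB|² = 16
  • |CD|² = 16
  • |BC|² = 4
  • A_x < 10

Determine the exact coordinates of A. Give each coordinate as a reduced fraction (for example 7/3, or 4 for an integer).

1. A_x = 6  [[AB ⟂ BC ⇒ -2y+18=0] ∩ [|A−(10, 9)|²=16]]
2. A_y = 9  [[AB ⟂ BC ⇒ -2y+18=0] ∩ [|A−(10, 9)|²=16]]
   so A = (6, 9)

A = (6, 9)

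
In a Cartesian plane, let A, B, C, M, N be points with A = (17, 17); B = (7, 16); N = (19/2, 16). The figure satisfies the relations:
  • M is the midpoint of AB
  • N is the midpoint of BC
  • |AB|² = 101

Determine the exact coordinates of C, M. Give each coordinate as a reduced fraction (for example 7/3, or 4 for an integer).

C = (12, 16)
M = (12, 33/2)

1. M_x = 12  [2·M = A+B = (17, 17)+(7, 16)]
2. M_y = 33/2  [2·M = A+B = (17, 17)+(7, 16)]
   so M = (12, 33/2)
3. C_x = 12  [C = 2·N−B = 2·(19/2, 16)−(7, 16)]
4. C_y = 16  [C = 2·N−B = 2·(19/2, 16)−(7, 16)]
   so C = (12, 16)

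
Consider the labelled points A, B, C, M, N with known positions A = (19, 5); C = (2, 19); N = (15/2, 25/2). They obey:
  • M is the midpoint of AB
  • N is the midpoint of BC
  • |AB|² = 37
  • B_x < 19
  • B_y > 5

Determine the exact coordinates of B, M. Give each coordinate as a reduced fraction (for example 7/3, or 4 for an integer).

1. B_x = 13  [B = 2·N−C = 2·(15/2, 25/2)−(2, 19)]
2. B_y = 6  [B = 2·N−C = 2·(15/2, 25/2)−(2, 19)]
   so B = (13, 6)
3. M_x = 16  [2·M = A+B = (19, 5)+(13, 6)]
4. M_y = 11/2  [2·M = A+B = (19, 5)+(13, 6)]
   so M = (16, 11/2)

B = (13, 6)
M = (16, 11/2)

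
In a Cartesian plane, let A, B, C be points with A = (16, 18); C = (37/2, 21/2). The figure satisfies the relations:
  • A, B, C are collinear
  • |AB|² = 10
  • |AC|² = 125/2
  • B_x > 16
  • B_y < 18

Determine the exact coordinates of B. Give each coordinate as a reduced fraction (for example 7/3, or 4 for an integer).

B = (17, 15)

1. B_x = 17  [[A, B, C are collinear ⇒ -15/2x-5/2y+165=0] ∩ [|B−(16, 18)|²=10]]
2. B_y = 15  [[A, B, C are collinear ⇒ -15/2x-5/2y+165=0] ∩ [|B−(16, 18)|²=10]]
   so B = (17, 15)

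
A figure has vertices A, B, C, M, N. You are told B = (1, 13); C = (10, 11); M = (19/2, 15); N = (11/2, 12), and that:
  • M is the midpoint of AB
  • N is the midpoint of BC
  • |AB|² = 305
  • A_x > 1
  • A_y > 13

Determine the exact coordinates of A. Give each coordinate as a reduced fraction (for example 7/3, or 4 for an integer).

A = (18, 17)

1. A_x = 18  [A = 2·M−B = 2·(19/2, 15)−(1, 13)]
2. A_y = 17  [A = 2·M−B = 2·(19/2, 15)−(1, 13)]
   so A = (18, 17)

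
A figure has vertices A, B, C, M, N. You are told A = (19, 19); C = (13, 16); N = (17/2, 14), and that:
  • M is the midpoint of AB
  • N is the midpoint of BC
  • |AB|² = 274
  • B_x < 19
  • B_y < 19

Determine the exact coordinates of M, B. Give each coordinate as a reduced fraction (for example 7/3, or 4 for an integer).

M = (23/2, 31/2)
B = (4, 12)

1. B_x = 4  [B = 2·N−C = 2·(17/2, 14)−(13, 16)]
2. B_y = 12  [B = 2·N−C = 2·(17/2, 14)−(13, 16)]
   so B = (4, 12)
3. M_x = 23/2  [2·M = A+B = (19, 19)+(4, 12)]
4. M_y = 31/2  [2·M = A+B = (19, 19)+(4, 12)]
   so M = (23/2, 31/2)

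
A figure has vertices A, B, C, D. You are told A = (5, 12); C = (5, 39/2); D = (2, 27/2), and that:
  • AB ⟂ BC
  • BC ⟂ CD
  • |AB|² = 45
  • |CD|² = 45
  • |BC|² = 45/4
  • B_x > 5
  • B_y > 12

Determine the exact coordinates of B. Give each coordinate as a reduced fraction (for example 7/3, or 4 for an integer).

B = (8, 18)

1. B_x = 8  [[BC ⟂ CD ⇒ 3x+6y-132=0] ∩ [|B−(5, 12)|²=45]]
2. B_y = 18  [[BC ⟂ CD ⇒ 3x+6y-132=0] ∩ [|B−(5, 12)|²=45]]
   so B = (8, 18)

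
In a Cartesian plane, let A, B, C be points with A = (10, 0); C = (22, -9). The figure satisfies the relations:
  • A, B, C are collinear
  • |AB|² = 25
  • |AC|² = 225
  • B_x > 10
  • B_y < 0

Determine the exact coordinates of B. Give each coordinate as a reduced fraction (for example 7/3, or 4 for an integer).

1. B_x = 14  [[A, B, C are collinear ⇒ -9x-12y+90=0] ∩ [|B−(10, 0)|²=25]]
2. B_y = -3  [[A, B, C are collinear ⇒ -9x-12y+90=0] ∩ [|B−(10, 0)|²=25]]
   so B = (14, -3)

B = (14, -3)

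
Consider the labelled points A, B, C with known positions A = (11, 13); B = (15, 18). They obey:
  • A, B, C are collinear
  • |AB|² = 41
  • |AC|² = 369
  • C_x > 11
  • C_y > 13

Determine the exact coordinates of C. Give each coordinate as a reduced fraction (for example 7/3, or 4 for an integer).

1. C_x = 23  [[A, B, C are collinear ⇒ -5x+4y+3=0] ∩ [|C−(11, 13)|²=369]]
2. C_y = 28  [[A, B, C are collinear ⇒ -5x+4y+3=0] ∩ [|C−(11, 13)|²=369]]
   so C = (23, 28)

C = (23, 28)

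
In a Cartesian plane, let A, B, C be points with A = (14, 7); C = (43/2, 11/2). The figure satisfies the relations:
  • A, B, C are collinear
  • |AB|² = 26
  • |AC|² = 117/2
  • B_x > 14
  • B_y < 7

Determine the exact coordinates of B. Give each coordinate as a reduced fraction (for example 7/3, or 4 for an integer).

1. B_x = 19  [[A, B, C are collinear ⇒ -3/2x-15/2y+147/2=0] ∩ [|B−(14, 7)|²=26]]
2. B_y = 6  [[A, B, C are collinear ⇒ -3/2x-15/2y+147/2=0] ∩ [|B−(14, 7)|²=26]]
   so B = (19, 6)

B = (19, 6)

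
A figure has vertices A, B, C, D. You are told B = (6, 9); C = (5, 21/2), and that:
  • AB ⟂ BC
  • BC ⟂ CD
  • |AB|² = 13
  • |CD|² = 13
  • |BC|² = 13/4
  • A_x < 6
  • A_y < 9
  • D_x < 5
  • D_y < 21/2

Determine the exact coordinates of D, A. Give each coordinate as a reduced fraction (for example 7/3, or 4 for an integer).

1. D_x = 2  [[BC ⟂ CD ⇒ -1x+3/2y-43/4=0] ∩ [|D−(5, 21/2)|²=13]]
2. D_y = 17/2  [[BC ⟂ CD ⇒ -1x+3/2y-43/4=0] ∩ [|D−(5, 21/2)|²=13]]
   so D = (2, 17/2)
3. A_x = 3  [[AB ⟂ BC ⇒ 1x-3/2y+15/2=0] ∩ [|A−(6, 9)|²=13]]
4. A_y = 7  [[AB ⟂ BC ⇒ 1x-3/2y+15/2=0] ∩ [|A−(6, 9)|²=13]]
   so A = (3, 7)

D = (2, 17/2)
A = (3, 7)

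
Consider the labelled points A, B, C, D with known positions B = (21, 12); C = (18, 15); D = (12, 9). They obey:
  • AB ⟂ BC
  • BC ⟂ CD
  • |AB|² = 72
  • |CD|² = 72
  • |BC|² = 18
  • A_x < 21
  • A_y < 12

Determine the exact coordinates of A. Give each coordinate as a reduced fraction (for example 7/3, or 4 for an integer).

1. A_x = 15  [[AB ⟂ BC ⇒ 3x-3y-27=0] ∩ [|A−(21, 12)|²=72]]
2. A_y = 6  [[AB ⟂ BC ⇒ 3x-3y-27=0] ∩ [|A−(21, 12)|²=72]]
   so A = (15, 6)

A = (15, 6)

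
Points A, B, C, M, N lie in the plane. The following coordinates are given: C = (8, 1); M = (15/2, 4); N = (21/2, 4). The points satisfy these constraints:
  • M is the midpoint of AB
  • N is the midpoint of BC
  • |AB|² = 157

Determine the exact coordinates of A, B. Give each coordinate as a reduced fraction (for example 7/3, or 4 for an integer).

1. B_x = 13  [B = 2·N−C = 2·(21/2, 4)−(8, 1)]
2. B_y = 7  [B = 2·N−C = 2·(21/2, 4)−(8, 1)]
   so B = (13, 7)
3. A_x = 2  [A = 2·M−B = 2·(15/2, 4)−(13, 7)]
4. A_y = 1  [A = 2·M−B = 2·(15/2, 4)−(13, 7)]
   so A = (2, 1)

A = (2, 1)
B = (13, 7)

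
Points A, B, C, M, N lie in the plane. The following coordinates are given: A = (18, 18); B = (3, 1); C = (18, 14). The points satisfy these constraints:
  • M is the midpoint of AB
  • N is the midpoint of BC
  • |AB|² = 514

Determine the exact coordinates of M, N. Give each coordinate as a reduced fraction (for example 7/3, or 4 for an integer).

M = (21/2, 19/2)
N = (21/2, 15/2)

1. M_x = 21/2  [2·M = A+B = (18, 18)+(3, 1)]
2. M_y = 19/2  [2·M = A+B = (18, 18)+(3, 1)]
   so M = (21/2, 19/2)
3. N_x = 21/2  [2·N = B+C = (3, 1)+(18, 14)]
4. N_y = 15/2  [2·N = B+C = (3, 1)+(18, 14)]
   so N = (21/2, 15/2)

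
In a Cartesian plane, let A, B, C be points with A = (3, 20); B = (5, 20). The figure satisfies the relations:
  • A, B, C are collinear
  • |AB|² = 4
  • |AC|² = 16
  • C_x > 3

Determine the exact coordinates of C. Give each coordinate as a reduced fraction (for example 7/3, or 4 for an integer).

C = (7, 20)

1. C_x = 7  [[A, B, C are collinear ⇒ 2y-40=0] ∩ [|C−(3, 20)|²=16]]
2. C_y = 20  [[A, B, C are collinear ⇒ 2y-40=0] ∩ [|C−(3, 20)|²=16]]
   so C = (7, 20)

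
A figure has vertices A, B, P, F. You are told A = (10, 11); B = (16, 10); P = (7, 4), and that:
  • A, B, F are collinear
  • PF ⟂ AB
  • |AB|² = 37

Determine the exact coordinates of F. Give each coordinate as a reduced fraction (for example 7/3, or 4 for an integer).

F = (304/37, 418/37)

1. F_x = 304/37  [[A, B, F are collinear ⇒ 1x+6y-76=0] ∩ [PF ⟂ AB ⇒ 6x-1y-38=0]]
2. F_y = 418/37  [[A, B, F are collinear ⇒ 1x+6y-76=0] ∩ [PF ⟂ AB ⇒ 6x-1y-38=0]]
   so F = (304/37, 418/37)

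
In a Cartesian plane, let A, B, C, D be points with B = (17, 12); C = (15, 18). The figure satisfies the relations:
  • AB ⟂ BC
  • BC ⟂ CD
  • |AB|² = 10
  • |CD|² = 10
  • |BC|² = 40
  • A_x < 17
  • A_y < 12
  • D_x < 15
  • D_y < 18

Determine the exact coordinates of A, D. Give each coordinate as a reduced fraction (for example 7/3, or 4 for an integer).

A = (14, 11)
D = (12, 17)

1. A_x = 14  [[AB ⟂ BC ⇒ 2x-6y+38=0] ∩ [|A−(17, 12)|²=10]]
2. A_y = 11  [[AB ⟂ BC ⇒ 2x-6y+38=0] ∩ [|A−(17, 12)|²=10]]
   so A = (14, 11)
3. D_x = 12  [[BC ⟂ CD ⇒ -2x+6y-78=0] ∩ [|D−(15, 18)|²=10]]
4. D_y = 17  [[BC ⟂ CD ⇒ -2x+6y-78=0] ∩ [|D−(15, 18)|²=10]]
   so D = (12, 17)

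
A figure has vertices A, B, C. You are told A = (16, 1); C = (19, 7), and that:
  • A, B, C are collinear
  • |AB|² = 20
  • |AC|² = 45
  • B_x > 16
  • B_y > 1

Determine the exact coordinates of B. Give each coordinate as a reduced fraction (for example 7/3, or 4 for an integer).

B = (18, 5)

1. B_x = 18  [[A, B, C are collinear ⇒ 6x-3y-93=0] ∩ [|B−(16, 1)|²=20]]
2. B_y = 5  [[A, B, C are collinear ⇒ 6x-3y-93=0] ∩ [|B−(16, 1)|²=20]]
   so B = (18, 5)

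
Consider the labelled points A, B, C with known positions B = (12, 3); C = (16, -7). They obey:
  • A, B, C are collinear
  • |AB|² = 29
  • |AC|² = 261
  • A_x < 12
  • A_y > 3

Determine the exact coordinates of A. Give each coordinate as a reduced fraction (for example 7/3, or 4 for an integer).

1. A_x = 10  [[A, B, C are collinear ⇒ 10x+4y-132=0] ∩ [|A−(12, 3)|²=29]]
2. A_y = 8  [[A, B, C are collinear ⇒ 10x+4y-132=0] ∩ [|A−(12, 3)|²=29]]
   so A = (10, 8)

A = (10, 8)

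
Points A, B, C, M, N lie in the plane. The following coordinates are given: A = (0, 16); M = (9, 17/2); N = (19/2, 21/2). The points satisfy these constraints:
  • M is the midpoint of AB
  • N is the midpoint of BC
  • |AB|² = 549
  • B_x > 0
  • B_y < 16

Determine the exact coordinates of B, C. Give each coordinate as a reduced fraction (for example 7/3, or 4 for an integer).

1. B_x = 18  [B = 2·M−A = 2·(9, 17/2)−(0, 16)]
2. B_y = 1  [B = 2·M−A = 2·(9, 17/2)−(0, 16)]
   so B = (18, 1)
3. C_x = 1  [C = 2·N−B = 2·(19/2, 21/2)−(18, 1)]
4. C_y = 20  [C = 2·N−B = 2·(19/2, 21/2)−(18, 1)]
   so C = (1, 20)

B = (18, 1)
C = (1, 20)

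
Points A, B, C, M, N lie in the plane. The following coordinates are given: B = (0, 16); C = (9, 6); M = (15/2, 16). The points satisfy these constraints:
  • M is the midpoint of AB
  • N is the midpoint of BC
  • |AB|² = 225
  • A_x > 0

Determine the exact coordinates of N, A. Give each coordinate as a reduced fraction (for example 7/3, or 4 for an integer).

N = (9/2, 11)
A = (15, 16)

1. A_x = 15  [A = 2·M−B = 2·(15/2, 16)−(0, 16)]
2. A_y = 16  [A = 2·M−B = 2·(15/2, 16)−(0, 16)]
   so A = (15, 16)
3. N_x = 9/2  [2·N = B+C = (0, 16)+(9, 6)]
4. N_y = 11  [2·N = B+C = (0, 16)+(9, 6)]
   so N = (9/2, 11)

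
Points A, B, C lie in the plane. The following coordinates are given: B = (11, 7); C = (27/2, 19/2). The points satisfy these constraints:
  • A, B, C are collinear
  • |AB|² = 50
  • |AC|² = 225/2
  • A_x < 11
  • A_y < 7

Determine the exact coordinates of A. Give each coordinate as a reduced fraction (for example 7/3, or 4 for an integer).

1. A_x = 6  [[A, B, C are collinear ⇒ -5/2x+5/2y+10=0] ∩ [|A−(11, 7)|²=50]]
2. A_y = 2  [[A, B, C are collinear ⇒ -5/2x+5/2y+10=0] ∩ [|A−(11, 7)|²=50]]
   so A = (6, 2)

A = (6, 2)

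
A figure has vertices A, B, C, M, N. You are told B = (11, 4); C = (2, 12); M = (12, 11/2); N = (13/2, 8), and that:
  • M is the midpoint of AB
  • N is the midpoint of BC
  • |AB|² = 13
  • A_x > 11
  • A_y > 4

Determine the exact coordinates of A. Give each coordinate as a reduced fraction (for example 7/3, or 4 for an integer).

A = (13, 7)

1. A_x = 13  [A = 2·M−B = 2·(12, 11/2)−(11, 4)]
2. A_y = 7  [A = 2·M−B = 2·(12, 11/2)−(11, 4)]
   so A = (13, 7)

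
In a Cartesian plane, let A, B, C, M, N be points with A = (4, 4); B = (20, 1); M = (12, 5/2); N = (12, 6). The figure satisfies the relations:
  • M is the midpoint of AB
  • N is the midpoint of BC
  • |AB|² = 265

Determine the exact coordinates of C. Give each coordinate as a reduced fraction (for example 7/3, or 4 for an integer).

C = (4, 11)

1. C_x = 4  [C = 2·N−B = 2·(12, 6)−(20, 1)]
2. C_y = 11  [C = 2·N−B = 2·(12, 6)−(20, 1)]
   so C = (4, 11)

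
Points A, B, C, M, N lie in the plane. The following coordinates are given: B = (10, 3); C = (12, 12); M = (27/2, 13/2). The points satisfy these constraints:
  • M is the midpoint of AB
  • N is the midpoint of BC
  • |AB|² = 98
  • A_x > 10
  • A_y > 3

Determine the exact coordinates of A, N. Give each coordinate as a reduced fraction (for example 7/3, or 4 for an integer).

A = (17, 10)
N = (11, 15/2)

1. A_x = 17  [A = 2·M−B = 2·(27/2, 13/2)−(10, 3)]
2. A_y = 10  [A = 2·M−B = 2·(27/2, 13/2)−(10, 3)]
   so A = (17, 10)
3. N_x = 11  [2·N = B+C = (10, 3)+(12, 12)]
4. N_y = 15/2  [2·N = B+C = (10, 3)+(12, 12)]
   so N = (11, 15/2)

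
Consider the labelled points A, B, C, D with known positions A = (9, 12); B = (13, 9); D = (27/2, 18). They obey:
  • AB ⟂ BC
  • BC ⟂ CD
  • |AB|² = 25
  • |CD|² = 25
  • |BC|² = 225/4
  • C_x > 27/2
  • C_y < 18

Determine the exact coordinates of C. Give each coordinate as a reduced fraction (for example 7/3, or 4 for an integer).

C = (35/2, 15)

1. C_x = 35/2  [[AB ⟂ BC ⇒ 4x-3y-25=0] ∩ [|C−(27/2, 18)|²=25]]
2. C_y = 15  [[AB ⟂ BC ⇒ 4x-3y-25=0] ∩ [|C−(27/2, 18)|²=25]]
   so C = (35/2, 15)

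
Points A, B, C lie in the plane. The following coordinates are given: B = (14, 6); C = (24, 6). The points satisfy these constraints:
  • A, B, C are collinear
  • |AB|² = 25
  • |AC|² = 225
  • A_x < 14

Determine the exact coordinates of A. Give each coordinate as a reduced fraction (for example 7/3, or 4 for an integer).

1. A_x = 9  [[A, B, C are collinear ⇒ 10y-60=0] ∩ [|A−(14, 6)|²=25]]
2. A_y = 6  [[A, B, C are collinear ⇒ 10y-60=0] ∩ [|A−(14, 6)|²=25]]
   so A = (9, 6)

A = (9, 6)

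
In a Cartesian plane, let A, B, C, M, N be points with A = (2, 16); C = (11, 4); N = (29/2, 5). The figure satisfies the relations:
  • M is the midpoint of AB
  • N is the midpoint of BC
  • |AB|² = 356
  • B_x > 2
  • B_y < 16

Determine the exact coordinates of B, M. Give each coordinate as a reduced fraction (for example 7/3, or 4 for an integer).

1. B_x = 18  [B = 2·N−C = 2·(29/2, 5)−(11, 4)]
2. B_y = 6  [B = 2·N−C = 2·(29/2, 5)−(11, 4)]
   so B = (18, 6)
3. M_x = 10  [2·M = A+B = (2, 16)+(18, 6)]
4. M_y = 11  [2·M = A+B = (2, 16)+(18, 6)]
   so M = (10, 11)

B = (18, 6)
M = (10, 11)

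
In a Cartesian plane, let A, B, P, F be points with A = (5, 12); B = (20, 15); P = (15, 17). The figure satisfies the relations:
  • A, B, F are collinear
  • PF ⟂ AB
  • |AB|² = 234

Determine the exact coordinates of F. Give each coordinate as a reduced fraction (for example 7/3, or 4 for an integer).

1. F_x = 405/26  [[A, B, F are collinear ⇒ -3x+15y-165=0] ∩ [PF ⟂ AB ⇒ 15x+3y-276=0]]
2. F_y = 367/26  [[A, B, F are collinear ⇒ -3x+15y-165=0] ∩ [PF ⟂ AB ⇒ 15x+3y-276=0]]
   so F = (405/26, 367/26)

F = (405/26, 367/26)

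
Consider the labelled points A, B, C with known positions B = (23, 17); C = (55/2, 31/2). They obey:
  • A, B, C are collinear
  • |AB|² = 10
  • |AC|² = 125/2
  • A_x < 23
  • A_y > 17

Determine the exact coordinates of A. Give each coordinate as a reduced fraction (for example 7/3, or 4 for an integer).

1. A_x = 20  [[A, B, C are collinear ⇒ 3/2x+9/2y-111=0] ∩ [|A−(23, 17)|²=10]]
2. A_y = 18  [[A, B, C are collinear ⇒ 3/2x+9/2y-111=0] ∩ [|A−(23, 17)|²=10]]
   so A = (20, 18)

A = (20, 18)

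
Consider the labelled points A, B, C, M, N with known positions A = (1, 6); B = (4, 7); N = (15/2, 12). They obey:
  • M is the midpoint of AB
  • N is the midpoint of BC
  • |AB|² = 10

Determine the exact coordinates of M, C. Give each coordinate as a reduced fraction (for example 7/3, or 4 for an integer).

1. M_x = 5/2  [2·M = A+B = (1, 6)+(4, 7)]
2. M_y = 13/2  [2·M = A+B = (1, 6)+(4, 7)]
   so M = (5/2, 13/2)
3. C_x = 11  [C = 2·N−B = 2·(15/2, 12)−(4, 7)]
4. C_y = 17  [C = 2·N−B = 2·(15/2, 12)−(4, 7)]
   so C = (11, 17)

M = (5/2, 13/2)
C = (11, 17)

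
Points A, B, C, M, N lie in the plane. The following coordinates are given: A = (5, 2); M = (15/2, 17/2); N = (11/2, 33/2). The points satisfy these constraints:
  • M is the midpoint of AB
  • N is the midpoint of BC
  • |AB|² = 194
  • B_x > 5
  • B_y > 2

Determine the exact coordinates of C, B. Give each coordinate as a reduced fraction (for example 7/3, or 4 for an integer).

1. B_x = 10  [B = 2·M−A = 2·(15/2, 17/2)−(5, 2)]
2. B_y = 15  [B = 2·M−A = 2·(15/2, 17/2)−(5, 2)]
   so B = (10, 15)
3. C_x = 1  [C = 2·N−B = 2·(11/2, 33/2)−(10, 15)]
4. C_y = 18  [C = 2·N−B = 2·(11/2, 33/2)−(10, 15)]
   so C = (1, 18)

C = (1, 18)
B = (10, 15)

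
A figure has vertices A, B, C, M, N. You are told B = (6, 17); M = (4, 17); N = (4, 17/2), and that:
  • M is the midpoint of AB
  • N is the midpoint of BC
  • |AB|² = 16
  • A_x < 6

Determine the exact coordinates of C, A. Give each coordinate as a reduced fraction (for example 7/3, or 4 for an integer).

C = (2, 0)
A = (2, 17)

1. A_x = 2  [A = 2·M−B = 2·(4, 17)−(6, 17)]
2. A_y = 17  [A = 2·M−B = 2·(4, 17)−(6, 17)]
   so A = (2, 17)
3. C_x = 2  [C = 2·N−B = 2·(4, 17/2)−(6, 17)]
4. C_y = 0  [C = 2·N−B = 2·(4, 17/2)−(6, 17)]
   so C = (2, 0)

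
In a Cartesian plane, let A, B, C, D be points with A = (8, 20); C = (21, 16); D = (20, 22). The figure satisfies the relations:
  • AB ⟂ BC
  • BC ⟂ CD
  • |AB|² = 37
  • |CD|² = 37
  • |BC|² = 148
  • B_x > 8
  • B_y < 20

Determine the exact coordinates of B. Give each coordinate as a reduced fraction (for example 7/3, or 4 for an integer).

B = (9, 14)

1. B_x = 9  [[BC ⟂ CD ⇒ 1x-6y+75=0] ∩ [|B−(8, 20)|²=37]]
2. B_y = 14  [[BC ⟂ CD ⇒ 1x-6y+75=0] ∩ [|B−(8, 20)|²=37]]
   so B = (9, 14)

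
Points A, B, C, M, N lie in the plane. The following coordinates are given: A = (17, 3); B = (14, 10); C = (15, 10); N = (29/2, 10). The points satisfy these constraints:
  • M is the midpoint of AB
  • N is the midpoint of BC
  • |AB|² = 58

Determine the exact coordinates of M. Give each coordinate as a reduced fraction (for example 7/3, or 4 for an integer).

1. M_x = 31/2  [2·M = A+B = (17, 3)+(14, 10)]
2. M_y = 13/2  [2·M = A+B = (17, 3)+(14, 10)]
   so M = (31/2, 13/2)

M = (31/2, 13/2)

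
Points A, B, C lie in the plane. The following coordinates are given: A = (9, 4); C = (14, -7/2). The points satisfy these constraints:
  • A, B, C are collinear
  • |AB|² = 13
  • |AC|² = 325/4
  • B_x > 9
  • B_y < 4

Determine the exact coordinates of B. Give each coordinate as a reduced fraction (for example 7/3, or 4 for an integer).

B = (11, 1)

1. B_x = 11  [[A, B, C are collinear ⇒ -15/2x-5y+175/2=0] ∩ [|B−(9, 4)|²=13]]
2. B_y = 1  [[A, B, C are collinear ⇒ -15/2x-5y+175/2=0] ∩ [|B−(9, 4)|²=13]]
   so B = (11, 1)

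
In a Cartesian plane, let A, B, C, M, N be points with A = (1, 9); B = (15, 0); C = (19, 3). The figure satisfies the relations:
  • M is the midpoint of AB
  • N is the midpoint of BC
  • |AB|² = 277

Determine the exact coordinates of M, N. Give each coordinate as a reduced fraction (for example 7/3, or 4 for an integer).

M = (8, 9/2)
N = (17, 3/2)

1. M_x = 8  [2·M = A+B = (1, 9)+(15, 0)]
2. M_y = 9/2  [2·M = A+B = (1, 9)+(15, 0)]
   so M = (8, 9/2)
3. N_x = 17  [2·N = B+C = (15, 0)+(19, 3)]
4. N_y = 3/2  [2·N = B+C = (15, 0)+(19, 3)]
   so N = (17, 3/2)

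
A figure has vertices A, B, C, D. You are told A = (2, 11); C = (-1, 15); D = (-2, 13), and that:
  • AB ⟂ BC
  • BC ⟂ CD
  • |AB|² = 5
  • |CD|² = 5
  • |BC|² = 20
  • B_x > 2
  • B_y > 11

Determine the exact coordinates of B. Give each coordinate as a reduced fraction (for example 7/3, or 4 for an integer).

B = (3, 13)

1. B_x = 3  [[BC ⟂ CD ⇒ 1x+2y-29=0] ∩ [|B−(2, 11)|²=5]]
2. B_y = 13  [[BC ⟂ CD ⇒ 1x+2y-29=0] ∩ [|B−(2, 11)|²=5]]
   so B = (3, 13)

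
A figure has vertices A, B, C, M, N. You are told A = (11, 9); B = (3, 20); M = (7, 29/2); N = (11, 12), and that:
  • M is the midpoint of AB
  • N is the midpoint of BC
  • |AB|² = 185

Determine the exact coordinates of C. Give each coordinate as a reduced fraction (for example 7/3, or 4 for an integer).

1. C_x = 19  [C = 2·N−B = 2·(11, 12)−(3, 20)]
2. C_y = 4  [C = 2·N−B = 2·(11, 12)−(3, 20)]
   so C = (19, 4)

C = (19, 4)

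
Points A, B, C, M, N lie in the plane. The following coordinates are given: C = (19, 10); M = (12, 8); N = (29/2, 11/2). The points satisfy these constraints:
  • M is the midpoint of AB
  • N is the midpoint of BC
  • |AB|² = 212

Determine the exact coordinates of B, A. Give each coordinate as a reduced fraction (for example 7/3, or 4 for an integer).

1. B_x = 10  [B = 2·N−C = 2·(29/2, 11/2)−(19, 10)]
2. B_y = 1  [B = 2·N−C = 2·(29/2, 11/2)−(19, 10)]
   so B = (10, 1)
3. A_x = 14  [A = 2·M−B = 2·(12, 8)−(10, 1)]
4. A_y = 15  [A = 2·M−B = 2·(12, 8)−(10, 1)]
   so A = (14, 15)

B = (10, 1)
A = (14, 15)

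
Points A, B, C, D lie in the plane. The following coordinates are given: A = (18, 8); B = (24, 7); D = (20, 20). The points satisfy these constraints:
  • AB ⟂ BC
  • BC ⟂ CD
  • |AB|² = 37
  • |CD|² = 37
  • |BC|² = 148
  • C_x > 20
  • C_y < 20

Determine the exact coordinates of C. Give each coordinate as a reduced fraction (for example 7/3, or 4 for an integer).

1. C_x = 26  [[AB ⟂ BC ⇒ 6x-1y-137=0] ∩ [|C−(20, 20)|²=37]]
2. C_y = 19  [[AB ⟂ BC ⇒ 6x-1y-137=0] ∩ [|C−(20, 20)|²=37]]
   so C = (26, 19)

C = (26, 19)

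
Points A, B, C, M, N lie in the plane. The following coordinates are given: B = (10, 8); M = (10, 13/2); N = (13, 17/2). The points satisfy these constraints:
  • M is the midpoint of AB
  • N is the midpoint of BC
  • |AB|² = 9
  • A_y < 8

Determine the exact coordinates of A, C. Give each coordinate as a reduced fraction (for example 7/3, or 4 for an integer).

A = (10, 5)
C = (16, 9)

1. A_x = 10  [A = 2·M−B = 2·(10, 13/2)−(10, 8)]
2. A_y = 5  [A = 2·M−B = 2·(10, 13/2)−(10, 8)]
   so A = (10, 5)
3. C_x = 16  [C = 2·N−B = 2·(13, 17/2)−(10, 8)]
4. C_y = 9  [C = 2·N−B = 2·(13, 17/2)−(10, 8)]
   so C = (16, 9)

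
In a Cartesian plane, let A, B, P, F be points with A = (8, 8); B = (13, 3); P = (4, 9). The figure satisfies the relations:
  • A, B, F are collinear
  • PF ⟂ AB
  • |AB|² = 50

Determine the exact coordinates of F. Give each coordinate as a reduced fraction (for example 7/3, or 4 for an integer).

F = (11/2, 21/2)

1. F_x = 11/2  [[A, B, F are collinear ⇒ 5x+5y-80=0] ∩ [PF ⟂ AB ⇒ 5x-5y+25=0]]
2. F_y = 21/2  [[A, B, F are collinear ⇒ 5x+5y-80=0] ∩ [PF ⟂ AB ⇒ 5x-5y+25=0]]
   so F = (11/2, 21/2)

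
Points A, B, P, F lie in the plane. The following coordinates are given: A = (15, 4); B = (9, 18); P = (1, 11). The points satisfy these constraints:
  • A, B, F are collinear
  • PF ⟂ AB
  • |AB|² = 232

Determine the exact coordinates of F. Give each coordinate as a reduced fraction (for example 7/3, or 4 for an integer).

F = (597/58, 869/58)

1. F_x = 597/58  [[A, B, F are collinear ⇒ -14x-6y+234=0] ∩ [PF ⟂ AB ⇒ -6x+14y-148=0]]
2. F_y = 869/58  [[A, B, F are collinear ⇒ -14x-6y+234=0] ∩ [PF ⟂ AB ⇒ -6x+14y-148=0]]
   so F = (597/58, 869/58)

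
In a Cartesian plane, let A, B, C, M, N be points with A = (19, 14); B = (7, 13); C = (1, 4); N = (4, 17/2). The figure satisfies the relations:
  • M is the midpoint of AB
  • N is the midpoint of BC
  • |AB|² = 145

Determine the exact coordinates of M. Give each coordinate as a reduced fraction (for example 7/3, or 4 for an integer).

1. M_x = 13  [2·M = A+B = (19, 14)+(7, 13)]
2. M_y = 27/2  [2·M = A+B = (19, 14)+(7, 13)]
   so M = (13, 27/2)

M = (13, 27/2)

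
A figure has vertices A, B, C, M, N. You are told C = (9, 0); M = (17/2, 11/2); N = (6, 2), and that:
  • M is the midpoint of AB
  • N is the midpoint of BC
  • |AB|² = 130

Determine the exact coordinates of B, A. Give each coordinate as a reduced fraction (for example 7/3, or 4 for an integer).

B = (3, 4)
A = (14, 7)

1. B_x = 3  [B = 2·N−C = 2·(6, 2)−(9, 0)]
2. B_y = 4  [B = 2·N−C = 2·(6, 2)−(9, 0)]
   so B = (3, 4)
3. A_x = 14  [A = 2·M−B = 2·(17/2, 11/2)−(3, 4)]
4. A_y = 7  [A = 2·M−B = 2·(17/2, 11/2)−(3, 4)]
   so A = (14, 7)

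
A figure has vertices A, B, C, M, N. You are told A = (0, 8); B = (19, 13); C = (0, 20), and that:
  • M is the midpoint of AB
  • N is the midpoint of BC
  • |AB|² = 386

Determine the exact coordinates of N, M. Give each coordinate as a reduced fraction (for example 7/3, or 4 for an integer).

N = (19/2, 33/2)
M = (19/2, 21/2)

1. M_x = 19/2  [2·M = A+B = (0, 8)+(19, 13)]
2. M_y = 21/2  [2·M = A+B = (0, 8)+(19, 13)]
   so M = (19/2, 21/2)
3. N_x = 19/2  [2·N = B+C = (19, 13)+(0, 20)]
4. N_y = 33/2  [2·N = B+C = (19, 13)+(0, 20)]
   so N = (19/2, 33/2)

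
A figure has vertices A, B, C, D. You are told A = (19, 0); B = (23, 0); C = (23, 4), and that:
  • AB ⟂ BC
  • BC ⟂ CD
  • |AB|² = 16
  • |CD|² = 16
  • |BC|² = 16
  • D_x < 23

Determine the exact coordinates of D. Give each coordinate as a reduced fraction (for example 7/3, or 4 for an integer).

D = (19, 4)

1. D_x = 19  [[BC ⟂ CD ⇒ 4y-16=0] ∩ [|D−(23, 4)|²=16]]
2. D_y = 4  [[BC ⟂ CD ⇒ 4y-16=0] ∩ [|D−(23, 4)|²=16]]
   so D = (19, 4)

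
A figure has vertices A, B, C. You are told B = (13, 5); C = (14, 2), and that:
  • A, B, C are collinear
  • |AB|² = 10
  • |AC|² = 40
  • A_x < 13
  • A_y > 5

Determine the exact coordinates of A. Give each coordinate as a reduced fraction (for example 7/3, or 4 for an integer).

A = (12, 8)

1. A_x = 12  [[A, B, C are collinear ⇒ 3x+1y-44=0] ∩ [|A−(13, 5)|²=10]]
2. A_y = 8  [[A, B, C are collinear ⇒ 3x+1y-44=0] ∩ [|A−(13, 5)|²=10]]
   so A = (12, 8)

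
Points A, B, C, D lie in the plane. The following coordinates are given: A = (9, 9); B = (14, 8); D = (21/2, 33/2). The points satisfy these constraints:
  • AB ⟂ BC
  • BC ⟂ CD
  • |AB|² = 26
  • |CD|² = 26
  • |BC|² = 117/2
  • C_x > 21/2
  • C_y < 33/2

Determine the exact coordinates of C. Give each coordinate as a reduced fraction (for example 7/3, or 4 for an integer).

1. C_x = 31/2  [[AB ⟂ BC ⇒ 5x-1y-62=0] ∩ [|C−(21/2, 33/2)|²=26]]
2. C_y = 31/2  [[AB ⟂ BC ⇒ 5x-1y-62=0] ∩ [|C−(21/2, 33/2)|²=26]]
   so C = (31/2, 31/2)

C = (31/2, 31/2)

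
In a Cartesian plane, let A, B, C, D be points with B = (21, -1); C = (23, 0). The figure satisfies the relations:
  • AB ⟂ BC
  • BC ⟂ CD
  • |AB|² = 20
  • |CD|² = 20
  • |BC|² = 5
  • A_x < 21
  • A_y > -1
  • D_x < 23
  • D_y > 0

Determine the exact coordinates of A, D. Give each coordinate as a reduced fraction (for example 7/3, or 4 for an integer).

A = (19, 3)
D = (21, 4)

1. A_x = 19  [[AB ⟂ BC ⇒ -2x-1y+41=0] ∩ [|A−(21, -1)|²=20]]
2. A_y = 3  [[AB ⟂ BC ⇒ -2x-1y+41=0] ∩ [|A−(21, -1)|²=20]]
   so A = (19, 3)
3. D_x = 21  [[BC ⟂ CD ⇒ 2x+1y-46=0] ∩ [|D−(23, 0)|²=20]]
4. D_y = 4  [[BC ⟂ CD ⇒ 2x+1y-46=0] ∩ [|D−(23, 0)|²=20]]
   so D = (21, 4)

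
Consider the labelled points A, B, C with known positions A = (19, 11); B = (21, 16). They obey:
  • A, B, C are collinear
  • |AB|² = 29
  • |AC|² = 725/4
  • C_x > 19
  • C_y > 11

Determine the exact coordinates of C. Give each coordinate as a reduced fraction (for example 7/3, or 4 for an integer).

C = (24, 47/2)

1. C_x = 24  [[A, B, C are collinear ⇒ -5x+2y+73=0] ∩ [|C−(19, 11)|²=725/4]]
2. C_y = 47/2  [[A, B, C are collinear ⇒ -5x+2y+73=0] ∩ [|C−(19, 11)|²=725/4]]
   so C = (24, 47/2)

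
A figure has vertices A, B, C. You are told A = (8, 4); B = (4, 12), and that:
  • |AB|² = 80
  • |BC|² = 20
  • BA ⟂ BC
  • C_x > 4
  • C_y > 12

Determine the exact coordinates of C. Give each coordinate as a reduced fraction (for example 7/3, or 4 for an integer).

C = (8, 14)

1. C_x = 8  [[BA ⟂ BC ⇒ 4x-8y+80=0] ∩ [|C−(4, 12)|²=20]]
2. C_y = 14  [[BA ⟂ BC ⇒ 4x-8y+80=0] ∩ [|C−(4, 12)|²=20]]
   so C = (8, 14)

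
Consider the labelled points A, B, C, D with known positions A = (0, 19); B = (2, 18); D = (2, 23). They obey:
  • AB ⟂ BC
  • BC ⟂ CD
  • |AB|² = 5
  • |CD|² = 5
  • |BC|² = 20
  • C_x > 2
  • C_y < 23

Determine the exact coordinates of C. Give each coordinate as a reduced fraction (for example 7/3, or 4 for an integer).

1. C_x = 4  [[AB ⟂ BC ⇒ 2x-1y+14=0] ∩ [|C−(2, 23)|²=5]]
2. C_y = 22  [[AB ⟂ BC ⇒ 2x-1y+14=0] ∩ [|C−(2, 23)|²=5]]
   so C = (4, 22)

C = (4, 22)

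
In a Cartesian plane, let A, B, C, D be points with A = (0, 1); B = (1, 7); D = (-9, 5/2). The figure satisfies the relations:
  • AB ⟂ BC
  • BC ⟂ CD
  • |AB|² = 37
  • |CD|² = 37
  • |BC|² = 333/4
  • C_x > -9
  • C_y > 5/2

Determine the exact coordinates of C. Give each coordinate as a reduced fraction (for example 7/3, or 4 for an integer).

C = (-8, 17/2)

1. C_x = -8  [[AB ⟂ BC ⇒ 1x+6y-43=0] ∩ [|C−(-9, 5/2)|²=37]]
2. C_y = 17/2  [[AB ⟂ BC ⇒ 1x+6y-43=0] ∩ [|C−(-9, 5/2)|²=37]]
   so C = (-8, 17/2)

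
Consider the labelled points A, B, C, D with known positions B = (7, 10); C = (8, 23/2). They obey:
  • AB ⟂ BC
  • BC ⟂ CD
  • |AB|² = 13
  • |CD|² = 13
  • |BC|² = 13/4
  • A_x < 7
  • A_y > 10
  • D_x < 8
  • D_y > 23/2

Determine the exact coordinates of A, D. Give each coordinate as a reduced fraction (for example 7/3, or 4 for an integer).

1. A_x = 4  [[AB ⟂ BC ⇒ -1x-3/2y+22=0] ∩ [|A−(7, 10)|²=13]]
2. A_y = 12  [[AB ⟂ BC ⇒ -1x-3/2y+22=0] ∩ [|A−(7, 10)|²=13]]
   so A = (4, 12)
3. D_x = 5  [[BC ⟂ CD ⇒ 1x+3/2y-101/4=0] ∩ [|D−(8, 23/2)|²=13]]
4. D_y = 27/2  [[BC ⟂ CD ⇒ 1x+3/2y-101/4=0] ∩ [|D−(8, 23/2)|²=13]]
   so D = (5, 27/2)

A = (4, 12)
D = (5, 27/2)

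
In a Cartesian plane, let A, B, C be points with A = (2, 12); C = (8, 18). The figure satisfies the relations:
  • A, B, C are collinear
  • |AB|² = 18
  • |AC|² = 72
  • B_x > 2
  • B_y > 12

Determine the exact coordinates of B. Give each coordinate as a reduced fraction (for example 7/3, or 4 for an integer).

1. B_x = 5  [[A, B, C are collinear ⇒ 6x-6y+60=0] ∩ [|B−(2, 12)|²=18]]
2. B_y = 15  [[A, B, C are collinear ⇒ 6x-6y+60=0] ∩ [|B−(2, 12)|²=18]]
   so B = (5, 15)

B = (5, 15)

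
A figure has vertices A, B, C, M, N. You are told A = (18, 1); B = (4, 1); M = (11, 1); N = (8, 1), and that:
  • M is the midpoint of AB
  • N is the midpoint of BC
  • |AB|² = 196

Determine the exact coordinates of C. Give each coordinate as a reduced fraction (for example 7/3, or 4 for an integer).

1. C_x = 12  [C = 2·N−B = 2·(8, 1)−(4, 1)]
2. C_y = 1  [C = 2·N−B = 2·(8, 1)−(4, 1)]
   so C = (12, 1)

C = (12, 1)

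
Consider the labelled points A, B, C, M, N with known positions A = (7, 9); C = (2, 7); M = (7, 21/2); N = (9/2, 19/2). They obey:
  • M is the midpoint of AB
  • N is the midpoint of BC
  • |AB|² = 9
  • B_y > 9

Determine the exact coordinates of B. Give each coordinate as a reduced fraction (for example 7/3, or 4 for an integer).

1. B_x = 7  [B = 2·M−A = 2·(7, 21/2)−(7, 9)]
2. B_y = 12  [B = 2·M−A = 2·(7, 21/2)−(7, 9)]
   so B = (7, 12)

B = (7, 12)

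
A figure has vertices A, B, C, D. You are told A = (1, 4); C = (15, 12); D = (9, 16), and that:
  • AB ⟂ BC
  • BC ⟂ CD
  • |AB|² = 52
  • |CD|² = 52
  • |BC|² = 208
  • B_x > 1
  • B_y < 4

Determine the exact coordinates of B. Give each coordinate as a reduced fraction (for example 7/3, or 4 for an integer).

1. B_x = 7  [[BC ⟂ CD ⇒ 6x-4y-42=0] ∩ [|B−(1, 4)|²=52]]
2. B_y = 0  [[BC ⟂ CD ⇒ 6x-4y-42=0] ∩ [|B−(1, 4)|²=52]]
   so B = (7, 0)

B = (7, 0)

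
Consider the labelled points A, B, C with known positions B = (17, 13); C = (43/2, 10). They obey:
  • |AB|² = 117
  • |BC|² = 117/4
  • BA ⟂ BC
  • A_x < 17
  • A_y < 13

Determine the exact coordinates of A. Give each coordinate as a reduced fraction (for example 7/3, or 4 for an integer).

1. A_x = 11  [[BA ⟂ BC ⇒ 9/2x-3y-75/2=0] ∩ [|A−(17, 13)|²=117]]
2. A_y = 4  [[BA ⟂ BC ⇒ 9/2x-3y-75/2=0] ∩ [|A−(17, 13)|²=117]]
   so A = (11, 4)

A = (11, 4)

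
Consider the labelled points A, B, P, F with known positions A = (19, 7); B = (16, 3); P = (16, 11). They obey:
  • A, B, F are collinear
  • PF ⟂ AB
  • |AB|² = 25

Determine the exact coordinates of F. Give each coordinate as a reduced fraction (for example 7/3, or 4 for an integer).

1. F_x = 496/25  [[A, B, F are collinear ⇒ 4x-3y-55=0] ∩ [PF ⟂ AB ⇒ -3x-4y+92=0]]
2. F_y = 203/25  [[A, B, F are collinear ⇒ 4x-3y-55=0] ∩ [PF ⟂ AB ⇒ -3x-4y+92=0]]
   so F = (496/25, 203/25)

F = (496/25, 203/25)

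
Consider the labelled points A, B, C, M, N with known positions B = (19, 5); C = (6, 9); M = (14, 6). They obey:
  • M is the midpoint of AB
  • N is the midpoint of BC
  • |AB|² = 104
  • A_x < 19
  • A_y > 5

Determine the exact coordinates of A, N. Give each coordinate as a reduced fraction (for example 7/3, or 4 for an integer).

1. A_x = 9  [A = 2·M−B = 2·(14, 6)−(19, 5)]
2. A_y = 7  [A = 2·M−B = 2·(14, 6)−(19, 5)]
   so A = (9, 7)
3. N_x = 25/2  [2·N = B+C = (19, 5)+(6, 9)]
4. N_y = 7  [2·N = B+C = (19, 5)+(6, 9)]
   so N = (25/2, 7)

A = (9, 7)
N = (25/2, 7)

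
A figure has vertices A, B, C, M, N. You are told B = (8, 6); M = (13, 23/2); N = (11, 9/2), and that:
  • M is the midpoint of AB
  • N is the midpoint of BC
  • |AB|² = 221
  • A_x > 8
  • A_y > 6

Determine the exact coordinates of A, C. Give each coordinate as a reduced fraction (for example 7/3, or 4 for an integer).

A = (18, 17)
C = (14, 3)

1. A_x = 18  [A = 2·M−B = 2·(13, 23/2)−(8, 6)]
2. A_y = 17  [A = 2·M−B = 2·(13, 23/2)−(8, 6)]
   so A = (18, 17)
3. C_x = 14  [C = 2·N−B = 2·(11, 9/2)−(8, 6)]
4. C_y = 3  [C = 2·N−B = 2·(11, 9/2)−(8, 6)]
   so C = (14, 3)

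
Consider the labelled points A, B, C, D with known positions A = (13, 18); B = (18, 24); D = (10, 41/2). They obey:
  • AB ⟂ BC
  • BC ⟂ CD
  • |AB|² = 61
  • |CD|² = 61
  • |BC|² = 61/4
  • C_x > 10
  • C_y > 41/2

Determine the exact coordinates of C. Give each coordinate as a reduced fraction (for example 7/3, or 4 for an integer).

1. C_x = 15  [[AB ⟂ BC ⇒ 5x+6y-234=0] ∩ [|C−(10, 41/2)|²=61]]
2. C_y = 53/2  [[AB ⟂ BC ⇒ 5x+6y-234=0] ∩ [|C−(10, 41/2)|²=61]]
   so C = (15, 53/2)

C = (15, 53/2)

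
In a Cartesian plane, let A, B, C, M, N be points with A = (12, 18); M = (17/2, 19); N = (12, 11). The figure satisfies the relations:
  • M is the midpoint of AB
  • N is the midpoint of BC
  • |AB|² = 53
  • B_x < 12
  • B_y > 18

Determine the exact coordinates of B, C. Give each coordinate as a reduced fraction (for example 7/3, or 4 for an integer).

B = (5, 20)
C = (19, 2)

1. B_x = 5  [B = 2·M−A = 2·(17/2, 19)−(12, 18)]
2. B_y = 20  [B = 2·M−A = 2·(17/2, 19)−(12, 18)]
   so B = (5, 20)
3. C_x = 19  [C = 2·N−B = 2·(12, 11)−(5, 20)]
4. C_y = 2  [C = 2·N−B = 2·(12, 11)−(5, 20)]
   so C = (19, 2)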